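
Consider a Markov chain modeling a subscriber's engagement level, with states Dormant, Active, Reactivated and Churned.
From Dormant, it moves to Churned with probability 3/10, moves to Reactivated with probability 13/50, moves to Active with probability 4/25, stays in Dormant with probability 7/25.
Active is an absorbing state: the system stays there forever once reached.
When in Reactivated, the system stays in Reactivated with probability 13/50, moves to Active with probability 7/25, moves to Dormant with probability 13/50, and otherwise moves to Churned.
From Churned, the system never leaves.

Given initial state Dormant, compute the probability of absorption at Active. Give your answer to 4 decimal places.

0.4110

Let h(s) be the probability of absorption at Active starting from transient state s. Then h(Active) = 1 and h(Churned) = 0. By first-step analysis:
h(Dormant) = 0.28·h(Dormant) + 0.16·1 + 0.26·h(Reactivated) + 0.3·0
h(Reactivated) = 0.26·h(Dormant) + 0.28·1 + 0.26·h(Reactivated) + 0.2·0
Solving: h(Dormant) = 0.4110, h(Reactivated) = 0.5228.
Starting from Dormant, the probability is 0.4110.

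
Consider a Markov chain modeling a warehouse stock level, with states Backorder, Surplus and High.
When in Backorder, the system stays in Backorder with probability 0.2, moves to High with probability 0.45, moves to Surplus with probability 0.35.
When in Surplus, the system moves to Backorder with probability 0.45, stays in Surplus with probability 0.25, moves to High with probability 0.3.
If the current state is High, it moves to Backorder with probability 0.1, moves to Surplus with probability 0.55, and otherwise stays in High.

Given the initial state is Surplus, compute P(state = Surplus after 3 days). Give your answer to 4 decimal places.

Propagate the distribution vector 3 days from Surplus.
After 0 days: (0.0000, 1.0000, 0.0000)
After 1 day: (0.4500, 0.2500, 0.3000)
After 2 days: (0.2325, 0.3850, 0.3825)
After 3 days: (0.2580, 0.3880, 0.3540)
P(in Surplus after 3 days) = 0.3880

0.3880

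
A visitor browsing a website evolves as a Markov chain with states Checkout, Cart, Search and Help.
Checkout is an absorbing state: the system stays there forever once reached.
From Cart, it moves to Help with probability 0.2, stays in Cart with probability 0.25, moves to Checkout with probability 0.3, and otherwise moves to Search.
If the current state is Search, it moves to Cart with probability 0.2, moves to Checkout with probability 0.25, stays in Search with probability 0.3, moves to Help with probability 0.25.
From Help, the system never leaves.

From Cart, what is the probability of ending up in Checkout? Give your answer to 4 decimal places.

0.5737

Let h(s) be the probability of absorption at Checkout starting from transient state s. Then h(Checkout) = 1 and h(Help) = 0. By first-step analysis:
h(Cart) = 0.3·1 + 0.25·h(Cart) + 0.25·h(Search) + 0.2·0
h(Search) = 0.25·1 + 0.2·h(Cart) + 0.3·h(Search) + 0.25·0
Solving: h(Cart) = 0.5737, h(Search) = 0.5211.
Starting from Cart, the probability is 0.5737.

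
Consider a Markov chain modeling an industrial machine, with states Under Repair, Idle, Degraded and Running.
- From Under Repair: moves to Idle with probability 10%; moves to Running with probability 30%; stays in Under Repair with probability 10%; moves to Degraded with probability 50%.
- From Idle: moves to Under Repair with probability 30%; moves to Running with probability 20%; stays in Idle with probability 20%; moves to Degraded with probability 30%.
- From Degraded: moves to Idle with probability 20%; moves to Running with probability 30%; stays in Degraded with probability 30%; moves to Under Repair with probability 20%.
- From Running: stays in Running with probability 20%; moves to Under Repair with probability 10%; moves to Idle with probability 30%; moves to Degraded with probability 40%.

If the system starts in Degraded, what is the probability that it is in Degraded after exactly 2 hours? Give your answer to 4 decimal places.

0.3700

Propagate the distribution vector 2 hours from Degraded.
After 0 hours: (0.0000, 0.0000, 1.0000, 0.0000)
After 1 hour: (0.2000, 0.2000, 0.3000, 0.3000)
After 2 hours: (0.1700, 0.2100, 0.3700, 0.2500)
P(in Degraded after 2 hours) = 0.3700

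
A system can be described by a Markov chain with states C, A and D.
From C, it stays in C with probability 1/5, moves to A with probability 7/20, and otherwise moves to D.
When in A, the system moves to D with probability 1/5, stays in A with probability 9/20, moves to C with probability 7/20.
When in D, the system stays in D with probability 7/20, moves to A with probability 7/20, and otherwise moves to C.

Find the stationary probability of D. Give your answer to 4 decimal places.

0.3207

Let the stationary distribution be π with π = πP and π_1 + π_2 + π_3 = 1.
π_1 = 0.2·π_1 + 0.35·π_2 + 0.3·π_3
π_2 = 0.35·π_1 + 0.45·π_2 + 0.35·π_3
Solving with the normalization constraint gives π = (0.2904, 0.3889, 0.3207).
So the stationary probability of D is 0.3207.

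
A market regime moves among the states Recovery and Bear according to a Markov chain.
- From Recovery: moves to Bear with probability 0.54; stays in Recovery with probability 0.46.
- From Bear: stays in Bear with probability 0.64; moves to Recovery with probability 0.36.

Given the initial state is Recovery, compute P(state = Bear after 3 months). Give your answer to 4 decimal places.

Propagate the distribution vector 3 months from Recovery.
After 0 months: (1.0000, 0.0000)
After 1 month: (0.4600, 0.5400)
After 2 months: (0.4060, 0.5940)
After 3 months: (0.4006, 0.5994)
P(in Bear after 3 months) = 0.5994

0.5994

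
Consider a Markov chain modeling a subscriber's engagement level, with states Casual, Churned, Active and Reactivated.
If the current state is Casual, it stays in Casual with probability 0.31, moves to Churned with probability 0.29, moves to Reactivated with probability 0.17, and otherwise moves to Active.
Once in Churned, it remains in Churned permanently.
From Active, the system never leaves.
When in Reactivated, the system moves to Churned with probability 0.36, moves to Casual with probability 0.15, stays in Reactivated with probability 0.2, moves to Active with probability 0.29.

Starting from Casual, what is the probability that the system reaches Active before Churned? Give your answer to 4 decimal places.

0.4431

Let h(s) be the probability of absorption at Active starting from transient state s. Then h(Active) = 1 and h(Churned) = 0. By first-step analysis:
h(Casual) = 0.31·h(Casual) + 0.29·0 + 0.23·1 + 0.17·h(Reactivated)
h(Reactivated) = 0.15·h(Casual) + 0.36·0 + 0.29·1 + 0.2·h(Reactivated)
Solving: h(Casual) = 0.4431, h(Reactivated) = 0.4456.
Starting from Casual, the probability is 0.4431.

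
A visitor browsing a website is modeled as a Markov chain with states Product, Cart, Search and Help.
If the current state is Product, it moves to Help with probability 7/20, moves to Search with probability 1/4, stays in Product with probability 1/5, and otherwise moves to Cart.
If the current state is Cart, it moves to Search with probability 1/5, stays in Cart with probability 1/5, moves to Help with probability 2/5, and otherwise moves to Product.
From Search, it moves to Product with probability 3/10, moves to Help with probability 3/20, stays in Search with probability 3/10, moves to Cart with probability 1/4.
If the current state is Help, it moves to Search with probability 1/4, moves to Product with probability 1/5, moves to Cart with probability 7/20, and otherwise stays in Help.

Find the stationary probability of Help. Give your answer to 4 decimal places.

Let the stationary distribution be π with π = πP and π_1 + π_2 + π_3 + π_4 = 1.
π_1 = 0.2·π_1 + 0.2·π_2 + 0.3·π_3 + 0.2·π_4
π_2 = 0.2·π_1 + 0.2·π_2 + 0.25·π_3 + 0.35·π_4
π_3 = 0.25·π_1 + 0.2·π_2 + 0.3·π_3 + 0.25·π_4
Solving with the normalization constraint gives π = (0.2250, 0.2533, 0.2498, 0.2719).
So the stationary probability of Help is 0.2719.

0.2719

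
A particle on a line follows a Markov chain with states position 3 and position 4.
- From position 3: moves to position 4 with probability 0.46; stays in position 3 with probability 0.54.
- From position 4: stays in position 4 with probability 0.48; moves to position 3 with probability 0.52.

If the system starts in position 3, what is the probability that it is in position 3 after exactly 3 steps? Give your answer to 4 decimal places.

0.5306

Propagate the distribution vector 3 steps from position 3.
After 0 steps: (1.0000, 0.0000)
After 1 step: (0.5400, 0.4600)
After 2 steps: (0.5308, 0.4692)
After 3 steps: (0.5306, 0.4694)
P(in position 3 after 3 steps) = 0.5306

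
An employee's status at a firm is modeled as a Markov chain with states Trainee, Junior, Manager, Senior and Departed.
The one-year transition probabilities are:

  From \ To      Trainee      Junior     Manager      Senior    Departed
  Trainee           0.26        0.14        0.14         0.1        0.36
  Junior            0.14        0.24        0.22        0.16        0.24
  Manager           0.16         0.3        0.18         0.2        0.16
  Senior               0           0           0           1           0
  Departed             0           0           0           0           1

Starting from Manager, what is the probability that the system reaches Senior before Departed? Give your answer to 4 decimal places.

0.4452

Let h(s) be the probability of absorption at Senior starting from transient state s. Then h(Senior) = 1 and h(Departed) = 0. By first-step analysis:
h(Trainee) = 0.26·h(Trainee) + 0.14·h(Junior) + 0.14·h(Manager) + 0.1·1 + 0.36·0
h(Junior) = 0.14·h(Trainee) + 0.24·h(Junior) + 0.22·h(Manager) + 0.16·1 + 0.24·0
h(Manager) = 0.16·h(Trainee) + 0.3·h(Junior) + 0.18·h(Manager) + 0.2·1 + 0.16·0
Solving: h(Trainee) = 0.2938, h(Junior) = 0.3935, h(Manager) = 0.4452.
Starting from Manager, the probability is 0.4452.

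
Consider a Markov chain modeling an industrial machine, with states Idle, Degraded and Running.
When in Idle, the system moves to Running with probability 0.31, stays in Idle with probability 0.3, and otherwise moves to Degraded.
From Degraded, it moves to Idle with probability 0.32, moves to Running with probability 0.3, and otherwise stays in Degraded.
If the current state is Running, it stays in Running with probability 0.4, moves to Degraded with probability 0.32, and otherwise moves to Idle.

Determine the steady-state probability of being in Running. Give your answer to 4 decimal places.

0.3367

Let the stationary distribution be π with π = πP and π_1 + π_2 + π_3 = 1.
π_1 = 0.3·π_1 + 0.32·π_2 + 0.28·π_3
π_2 = 0.39·π_1 + 0.38·π_2 + 0.32·π_3
Solving with the normalization constraint gives π = (0.3005, 0.3628, 0.3367).
So the stationary probability of Running is 0.3367.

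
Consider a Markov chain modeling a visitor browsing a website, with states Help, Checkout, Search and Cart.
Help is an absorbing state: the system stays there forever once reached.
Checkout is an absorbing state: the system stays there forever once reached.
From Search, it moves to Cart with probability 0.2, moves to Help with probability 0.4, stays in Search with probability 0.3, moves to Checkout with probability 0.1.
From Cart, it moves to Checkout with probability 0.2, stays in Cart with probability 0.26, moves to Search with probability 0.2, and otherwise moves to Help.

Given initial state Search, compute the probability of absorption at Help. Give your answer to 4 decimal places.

0.7615

Let h(s) be the probability of absorption at Help starting from transient state s. Then h(Help) = 1 and h(Checkout) = 0. By first-step analysis:
h(Search) = 0.4·1 + 0.1·0 + 0.3·h(Search) + 0.2·h(Cart)
h(Cart) = 0.34·1 + 0.2·0 + 0.2·h(Search) + 0.26·h(Cart)
Solving: h(Search) = 0.7615, h(Cart) = 0.6653.
Starting from Search, the probability is 0.7615.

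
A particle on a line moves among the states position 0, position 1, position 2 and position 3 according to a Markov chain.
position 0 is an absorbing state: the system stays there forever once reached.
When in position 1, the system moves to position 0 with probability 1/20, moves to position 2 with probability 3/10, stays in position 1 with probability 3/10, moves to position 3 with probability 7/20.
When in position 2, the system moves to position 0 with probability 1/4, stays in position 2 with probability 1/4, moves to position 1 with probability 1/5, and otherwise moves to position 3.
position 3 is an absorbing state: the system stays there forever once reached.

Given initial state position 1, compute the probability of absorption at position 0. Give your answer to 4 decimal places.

Let h(s) be the probability of absorption at position 0 starting from transient state s. Then h(position 0) = 1 and h(position 3) = 0. By first-step analysis:
h(position 1) = 0.05·1 + 0.3·h(position 1) + 0.3·h(position 2) + 0.35·0
h(position 2) = 0.25·1 + 0.2·h(position 1) + 0.25·h(position 2) + 0.3·0
Solving: h(position 1) = 0.2419, h(position 2) = 0.3978.
Starting from position 1, the probability is 0.2419.

0.2419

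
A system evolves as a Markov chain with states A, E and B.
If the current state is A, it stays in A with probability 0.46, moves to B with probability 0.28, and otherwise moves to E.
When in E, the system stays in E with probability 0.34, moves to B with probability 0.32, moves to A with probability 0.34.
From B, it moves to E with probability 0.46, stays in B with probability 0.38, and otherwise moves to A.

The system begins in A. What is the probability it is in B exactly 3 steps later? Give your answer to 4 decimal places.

0.3253

Propagate the distribution vector 3 steps from A.
After 0 steps: (1.0000, 0.0000, 0.0000)
After 1 step: (0.4600, 0.2600, 0.2800)
After 2 steps: (0.3448, 0.3368, 0.3184)
After 3 steps: (0.3241, 0.3506, 0.3253)
P(in B after 3 steps) = 0.3253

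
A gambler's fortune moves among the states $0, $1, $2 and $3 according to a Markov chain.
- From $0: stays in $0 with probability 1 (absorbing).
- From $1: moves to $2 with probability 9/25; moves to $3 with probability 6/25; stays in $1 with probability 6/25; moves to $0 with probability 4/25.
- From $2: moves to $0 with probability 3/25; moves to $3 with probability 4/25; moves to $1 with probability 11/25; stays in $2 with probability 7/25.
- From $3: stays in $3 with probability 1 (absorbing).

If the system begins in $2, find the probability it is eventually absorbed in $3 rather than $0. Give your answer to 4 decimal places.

0.5844

Let h(s) be the probability of absorption at $3 starting from transient state s. Then h($3) = 1 and h($0) = 0. By first-step analysis:
h($1) = 0.16·0 + 0.24·h($1) + 0.36·h($2) + 0.24·1
h($2) = 0.12·0 + 0.44·h($1) + 0.28·h($2) + 0.16·1
Solving: h($1) = 0.5926, h($2) = 0.5844.
Starting from $2, the probability is 0.5844.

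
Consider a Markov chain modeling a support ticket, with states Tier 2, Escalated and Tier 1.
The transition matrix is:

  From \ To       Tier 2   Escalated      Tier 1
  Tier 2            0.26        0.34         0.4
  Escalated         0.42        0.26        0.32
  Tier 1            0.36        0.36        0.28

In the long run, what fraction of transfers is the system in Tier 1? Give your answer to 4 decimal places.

0.3342

Let the stationary distribution be π with π = πP and π_1 + π_2 + π_3 = 1.
π_1 = 0.26·π_1 + 0.42·π_2 + 0.36·π_3
π_2 = 0.34·π_1 + 0.26·π_2 + 0.36·π_3
Solving with the normalization constraint gives π = (0.3448, 0.3210, 0.3342).
So the stationary probability of Tier 1 is 0.3342.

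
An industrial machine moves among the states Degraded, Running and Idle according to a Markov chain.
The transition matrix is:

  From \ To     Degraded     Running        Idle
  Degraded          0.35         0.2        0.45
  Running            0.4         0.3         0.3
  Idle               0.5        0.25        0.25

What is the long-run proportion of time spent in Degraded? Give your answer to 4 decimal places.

0.4138

Let the stationary distribution be π with π = πP and π_1 + π_2 + π_3 = 1.
π_1 = 0.35·π_1 + 0.4·π_2 + 0.5·π_3
π_2 = 0.2·π_1 + 0.3·π_2 + 0.25·π_3
Solving with the normalization constraint gives π = (0.4138, 0.2414, 0.3448).
So the stationary probability of Degraded is 0.4138.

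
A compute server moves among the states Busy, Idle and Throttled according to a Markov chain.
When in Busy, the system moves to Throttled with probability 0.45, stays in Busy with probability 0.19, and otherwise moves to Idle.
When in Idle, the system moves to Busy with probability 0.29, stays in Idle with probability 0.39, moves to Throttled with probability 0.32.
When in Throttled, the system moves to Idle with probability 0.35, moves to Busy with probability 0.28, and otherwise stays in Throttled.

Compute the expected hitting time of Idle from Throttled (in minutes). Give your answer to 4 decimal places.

2.8363

Let t(s) be the expected number of minutes to first reach Idle from state s, with t(Idle) = 0. Conditioning on the first minute:
t(Busy) = 1 + 0.19·t(Busy) + 0.45·t(Throttled)
t(Throttled) = 1 + 0.28·t(Busy) + 0.37·t(Throttled)
Solving: t(Busy) = 2.8103, t(Throttled) = 2.8363.
Expected minutes from Throttled to Idle: 2.8363.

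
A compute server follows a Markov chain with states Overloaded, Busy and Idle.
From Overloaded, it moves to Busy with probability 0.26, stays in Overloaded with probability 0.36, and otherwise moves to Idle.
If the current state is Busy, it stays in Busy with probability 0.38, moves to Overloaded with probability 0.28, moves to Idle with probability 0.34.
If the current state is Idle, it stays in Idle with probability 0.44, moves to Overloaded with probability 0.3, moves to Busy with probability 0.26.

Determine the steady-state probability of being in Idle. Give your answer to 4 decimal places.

Let the stationary distribution be π with π = πP and π_1 + π_2 + π_3 = 1.
π_1 = 0.36·π_1 + 0.28·π_2 + 0.3·π_3
π_2 = 0.26·π_1 + 0.38·π_2 + 0.26·π_3
Solving with the normalization constraint gives π = (0.3129, 0.2955, 0.3917).
So the stationary probability of Idle is 0.3917.

0.3917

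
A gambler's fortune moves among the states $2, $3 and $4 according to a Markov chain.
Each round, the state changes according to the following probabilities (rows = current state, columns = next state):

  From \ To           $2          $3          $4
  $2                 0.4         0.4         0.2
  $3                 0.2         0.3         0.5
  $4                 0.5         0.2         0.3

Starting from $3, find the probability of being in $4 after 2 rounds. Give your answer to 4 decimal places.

Sum over the intermediate state after 1 round:
P = P($3→$2)·P($2→$4) + P($3→$3)·P($3→$4) + P($3→$4)·P($4→$4)
  = 0.2×0.2 + 0.3×0.5 + 0.5×0.3
  = 0.0400 + 0.1500 + 0.1500 = 0.3400

0.3400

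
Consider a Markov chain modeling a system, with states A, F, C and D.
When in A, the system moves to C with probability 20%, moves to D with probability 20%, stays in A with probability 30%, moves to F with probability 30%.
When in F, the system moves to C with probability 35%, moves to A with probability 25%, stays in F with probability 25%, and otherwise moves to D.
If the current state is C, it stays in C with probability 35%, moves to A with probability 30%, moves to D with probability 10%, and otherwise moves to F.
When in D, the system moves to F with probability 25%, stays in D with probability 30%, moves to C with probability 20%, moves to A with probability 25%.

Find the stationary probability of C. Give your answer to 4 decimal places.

Let the stationary distribution be π with π = πP and π_1 + π_2 + π_3 + π_4 = 1.
π_1 = 0.3·π_1 + 0.25·π_2 + 0.3·π_3 + 0.25·π_4
π_2 = 0.3·π_1 + 0.25·π_2 + 0.25·π_3 + 0.25·π_4
π_3 = 0.2·π_1 + 0.35·π_2 + 0.35·π_3 + 0.2·π_4
Solving with the normalization constraint gives π = (0.2780, 0.2639, 0.2819, 0.1762).
So the stationary probability of C is 0.2819.

0.2819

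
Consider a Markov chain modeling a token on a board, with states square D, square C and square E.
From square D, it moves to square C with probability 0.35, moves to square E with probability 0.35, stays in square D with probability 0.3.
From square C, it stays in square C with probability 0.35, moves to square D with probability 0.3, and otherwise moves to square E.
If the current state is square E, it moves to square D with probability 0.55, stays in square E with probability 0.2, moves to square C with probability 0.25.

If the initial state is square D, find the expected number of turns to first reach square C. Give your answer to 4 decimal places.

Let t(s) be the expected number of turns to first reach square C from state s, with t(square C) = 0. Conditioning on the first turn:
t(square D) = 1 + 0.3·t(square D) + 0.35·t(square E)
t(square E) = 1 + 0.55·t(square D) + 0.2·t(square E)
Solving: t(square D) = 3.1293, t(square E) = 3.4014.
Expected turns from square D to square C: 3.1293.

3.1293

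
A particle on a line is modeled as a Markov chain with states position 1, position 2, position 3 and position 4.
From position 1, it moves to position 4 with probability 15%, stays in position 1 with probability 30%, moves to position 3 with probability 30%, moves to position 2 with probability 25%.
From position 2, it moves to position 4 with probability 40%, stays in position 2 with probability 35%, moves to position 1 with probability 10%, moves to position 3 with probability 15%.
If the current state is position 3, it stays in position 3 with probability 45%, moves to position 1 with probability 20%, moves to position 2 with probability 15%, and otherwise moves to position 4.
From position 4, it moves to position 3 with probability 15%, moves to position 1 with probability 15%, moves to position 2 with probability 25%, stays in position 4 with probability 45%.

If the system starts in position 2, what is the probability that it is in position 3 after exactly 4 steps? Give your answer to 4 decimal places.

0.2464

Propagate the distribution vector 4 steps from position 2.
After 0 steps: (0.0000, 1.0000, 0.0000, 0.0000)
After 1 step: (0.1000, 0.3500, 0.1500, 0.4000)
After 2 steps: (0.1550, 0.2700, 0.2100, 0.3650)
After 3 steps: (0.1703, 0.2560, 0.2363, 0.3375)
After 4 steps: (0.1746, 0.2520, 0.2464, 0.3271)
P(in position 3 after 4 steps) = 0.2464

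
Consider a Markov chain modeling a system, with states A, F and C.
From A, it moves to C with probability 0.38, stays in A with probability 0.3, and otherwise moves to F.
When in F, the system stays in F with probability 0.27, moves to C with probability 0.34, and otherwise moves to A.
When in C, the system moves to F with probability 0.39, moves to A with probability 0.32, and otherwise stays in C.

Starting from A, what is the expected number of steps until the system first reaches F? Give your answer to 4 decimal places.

Let t(s) be the expected number of steps to first reach F from state s, with t(F) = 0. Conditioning on the first step:
t(A) = 1 + 0.3·t(A) + 0.38·t(C)
t(C) = 1 + 0.32·t(A) + 0.29·t(C)
Solving: t(A) = 2.9036, t(C) = 2.7171.
Expected steps from A to F: 2.9036.

2.9036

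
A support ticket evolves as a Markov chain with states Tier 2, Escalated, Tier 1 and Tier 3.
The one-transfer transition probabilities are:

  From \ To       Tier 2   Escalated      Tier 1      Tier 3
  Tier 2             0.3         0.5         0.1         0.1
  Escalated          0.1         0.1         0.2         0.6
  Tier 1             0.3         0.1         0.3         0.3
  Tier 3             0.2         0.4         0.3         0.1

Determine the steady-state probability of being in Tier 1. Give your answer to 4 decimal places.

0.2293

Let the stationary distribution be π with π = πP and π_1 + π_2 + π_3 + π_4 = 1.
π_1 = 0.3·π_1 + 0.1·π_2 + 0.3·π_3 + 0.2·π_4
π_2 = 0.5·π_1 + 0.1·π_2 + 0.1·π_3 + 0.4·π_4
π_3 = 0.1·π_1 + 0.2·π_2 + 0.3·π_3 + 0.3·π_4
Solving with the normalization constraint gives π = (0.2175, 0.2715, 0.2293, 0.2816).
So the stationary probability of Tier 1 is 0.2293.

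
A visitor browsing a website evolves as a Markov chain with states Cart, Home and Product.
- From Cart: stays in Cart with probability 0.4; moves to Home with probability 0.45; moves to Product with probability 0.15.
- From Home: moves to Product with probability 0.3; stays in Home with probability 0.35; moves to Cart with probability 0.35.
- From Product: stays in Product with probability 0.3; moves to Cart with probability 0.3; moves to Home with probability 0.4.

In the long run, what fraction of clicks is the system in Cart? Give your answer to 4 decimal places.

Let the stationary distribution be π with π = πP and π_1 + π_2 + π_3 = 1.
π_1 = 0.4·π_1 + 0.35·π_2 + 0.3·π_3
π_2 = 0.45·π_1 + 0.35·π_2 + 0.4·π_3
Solving with the normalization constraint gives π = (0.3554, 0.3979, 0.2467).
So the stationary probability of Cart is 0.3554.

0.3554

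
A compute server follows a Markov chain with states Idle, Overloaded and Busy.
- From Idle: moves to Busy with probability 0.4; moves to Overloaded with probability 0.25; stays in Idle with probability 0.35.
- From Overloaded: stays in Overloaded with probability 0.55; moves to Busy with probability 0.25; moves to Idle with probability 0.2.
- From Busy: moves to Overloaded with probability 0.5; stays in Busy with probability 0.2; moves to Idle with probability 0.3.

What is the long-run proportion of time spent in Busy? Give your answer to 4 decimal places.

0.2764

Let the stationary distribution be π with π = πP and π_1 + π_2 + π_3 = 1.
π_1 = 0.35·π_1 + 0.2·π_2 + 0.3·π_3
π_2 = 0.25·π_1 + 0.55·π_2 + 0.5·π_3
Solving with the normalization constraint gives π = (0.2678, 0.4558, 0.2764).
So the stationary probability of Busy is 0.2764.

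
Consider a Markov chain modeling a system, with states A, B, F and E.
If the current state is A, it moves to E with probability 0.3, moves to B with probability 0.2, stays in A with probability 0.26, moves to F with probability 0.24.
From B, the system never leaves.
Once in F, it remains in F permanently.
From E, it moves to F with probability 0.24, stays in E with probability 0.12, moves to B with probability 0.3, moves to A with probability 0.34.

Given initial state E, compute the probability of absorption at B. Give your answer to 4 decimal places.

Let h(s) be the probability of absorption at B starting from transient state s. Then h(B) = 1 and h(F) = 0. By first-step analysis:
h(A) = 0.26·h(A) + 0.2·1 + 0.24·0 + 0.3·h(E)
h(E) = 0.34·h(A) + 0.3·1 + 0.24·0 + 0.12·h(E)
Solving: h(A) = 0.4843, h(E) = 0.5280.
Starting from E, the probability is 0.5280.

0.5280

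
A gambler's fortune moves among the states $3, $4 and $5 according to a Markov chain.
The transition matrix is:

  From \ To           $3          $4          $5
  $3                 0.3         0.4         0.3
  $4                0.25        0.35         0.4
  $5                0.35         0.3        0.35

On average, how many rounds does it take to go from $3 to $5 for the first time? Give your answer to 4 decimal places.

2.9577

Let t(s) be the expected number of rounds to first reach $5 from state s, with t($5) = 0. Conditioning on the first round:
t($3) = 1 + 0.3·t($3) + 0.4·t($4)
t($4) = 1 + 0.25·t($3) + 0.35·t($4)
Solving: t($3) = 2.9577, t($4) = 2.6761.
Expected rounds from $3 to $5: 2.9577.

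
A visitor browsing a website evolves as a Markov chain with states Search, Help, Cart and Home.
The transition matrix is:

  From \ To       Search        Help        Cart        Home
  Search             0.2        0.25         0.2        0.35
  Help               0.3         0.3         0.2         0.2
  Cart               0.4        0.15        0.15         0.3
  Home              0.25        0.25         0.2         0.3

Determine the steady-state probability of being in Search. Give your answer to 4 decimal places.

0.2769

Let the stationary distribution be π with π = πP and π_1 + π_2 + π_3 + π_4 = 1.
π_1 = 0.2·π_1 + 0.3·π_2 + 0.4·π_3 + 0.25·π_4
π_2 = 0.25·π_1 + 0.3·π_2 + 0.15·π_3 + 0.25·π_4
π_3 = 0.2·π_1 + 0.2·π_2 + 0.15·π_3 + 0.2·π_4
Solving with the normalization constraint gives π = (0.2769, 0.2431, 0.1905, 0.2895).
So the stationary probability of Search is 0.2769.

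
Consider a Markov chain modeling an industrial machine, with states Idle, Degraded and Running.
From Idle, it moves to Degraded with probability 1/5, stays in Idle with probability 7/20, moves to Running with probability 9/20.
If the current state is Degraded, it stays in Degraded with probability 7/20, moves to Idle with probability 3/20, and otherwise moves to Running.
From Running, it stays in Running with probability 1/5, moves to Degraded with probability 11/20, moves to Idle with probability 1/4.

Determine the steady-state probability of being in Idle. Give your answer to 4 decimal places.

0.2344

Let the stationary distribution be π with π = πP and π_1 + π_2 + π_3 = 1.
π_1 = 0.35·π_1 + 0.15·π_2 + 0.25·π_3
π_2 = 0.2·π_1 + 0.35·π_2 + 0.55·π_3
Solving with the normalization constraint gives π = (0.2344, 0.3900, 0.3756).
So the stationary probability of Idle is 0.2344.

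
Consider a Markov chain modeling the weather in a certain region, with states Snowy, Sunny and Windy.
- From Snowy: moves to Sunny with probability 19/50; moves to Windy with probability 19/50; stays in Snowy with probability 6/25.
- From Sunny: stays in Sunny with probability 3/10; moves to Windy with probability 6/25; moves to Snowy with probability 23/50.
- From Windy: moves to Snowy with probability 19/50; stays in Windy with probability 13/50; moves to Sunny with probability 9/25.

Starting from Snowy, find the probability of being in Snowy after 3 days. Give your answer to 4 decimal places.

0.3546

Propagate the distribution vector 3 days from Snowy.
After 0 days: (1.0000, 0.0000, 0.0000)
After 1 day: (0.2400, 0.3800, 0.3800)
After 2 days: (0.3768, 0.3420, 0.2812)
After 3 days: (0.3546, 0.3470, 0.2984)
P(in Snowy after 3 days) = 0.3546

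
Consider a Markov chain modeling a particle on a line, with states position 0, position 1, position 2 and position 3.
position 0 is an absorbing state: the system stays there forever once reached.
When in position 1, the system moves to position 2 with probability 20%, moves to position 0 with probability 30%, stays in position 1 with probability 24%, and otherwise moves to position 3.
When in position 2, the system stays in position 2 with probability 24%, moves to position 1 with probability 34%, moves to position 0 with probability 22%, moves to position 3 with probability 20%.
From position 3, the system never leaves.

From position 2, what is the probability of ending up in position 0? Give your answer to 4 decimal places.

Let h(s) be the probability of absorption at position 0 starting from transient state s. Then h(position 0) = 1 and h(position 3) = 0. By first-step analysis:
h(position 1) = 0.3·1 + 0.24·h(position 1) + 0.2·h(position 2) + 0.26·0
h(position 2) = 0.22·1 + 0.34·h(position 1) + 0.24·h(position 2) + 0.2·0
Solving: h(position 1) = 0.5338, h(position 2) = 0.5283.
Starting from position 2, the probability is 0.5283.

0.5283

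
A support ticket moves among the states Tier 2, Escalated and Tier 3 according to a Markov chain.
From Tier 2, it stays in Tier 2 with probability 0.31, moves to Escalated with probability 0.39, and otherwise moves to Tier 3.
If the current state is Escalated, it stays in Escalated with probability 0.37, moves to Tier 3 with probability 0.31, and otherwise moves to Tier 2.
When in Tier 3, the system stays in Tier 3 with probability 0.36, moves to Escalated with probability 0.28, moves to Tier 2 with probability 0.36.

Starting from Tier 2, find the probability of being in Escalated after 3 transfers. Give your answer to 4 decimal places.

Propagate the distribution vector 3 transfers from Tier 2.
After 0 transfers: (1.0000, 0.0000, 0.0000)
After 1 transfer: (0.3100, 0.3900, 0.3000)
After 2 transfers: (0.3289, 0.3492, 0.3219)
After 3 transfers: (0.3296, 0.3476, 0.3228)
P(in Escalated after 3 transfers) = 0.3476

0.3476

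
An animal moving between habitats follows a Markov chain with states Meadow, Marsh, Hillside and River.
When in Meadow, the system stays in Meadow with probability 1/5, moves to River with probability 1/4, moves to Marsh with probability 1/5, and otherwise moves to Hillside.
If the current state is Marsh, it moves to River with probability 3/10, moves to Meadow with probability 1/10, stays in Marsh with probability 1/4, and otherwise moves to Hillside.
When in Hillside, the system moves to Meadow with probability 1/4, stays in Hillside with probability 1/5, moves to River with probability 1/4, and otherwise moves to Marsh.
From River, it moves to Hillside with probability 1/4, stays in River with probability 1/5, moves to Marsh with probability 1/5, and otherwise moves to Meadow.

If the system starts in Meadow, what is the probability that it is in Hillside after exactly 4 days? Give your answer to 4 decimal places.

Propagate the distribution vector 4 days from Meadow.
After 0 days: (1.0000, 0.0000, 0.0000, 0.0000)
After 1 day: (0.2000, 0.2000, 0.3500, 0.2500)
After 2 days: (0.2350, 0.2450, 0.2725, 0.2475)
After 3 days: (0.2263, 0.2395, 0.2844, 0.2499)
After 4 days: (0.2278, 0.2404, 0.2824, 0.2495)
P(in Hillside after 4 days) = 0.2824

0.2824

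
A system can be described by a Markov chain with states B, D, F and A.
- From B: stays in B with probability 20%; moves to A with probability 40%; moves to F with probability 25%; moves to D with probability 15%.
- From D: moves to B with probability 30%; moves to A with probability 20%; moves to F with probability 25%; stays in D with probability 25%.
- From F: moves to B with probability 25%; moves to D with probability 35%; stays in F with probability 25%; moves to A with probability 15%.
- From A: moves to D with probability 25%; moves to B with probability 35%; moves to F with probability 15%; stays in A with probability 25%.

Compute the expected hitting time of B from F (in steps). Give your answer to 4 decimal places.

Let t(s) be the expected number of steps to first reach B from state s, with t(B) = 0. Conditioning on the first step:
t(D) = 1 + 0.25·t(D) + 0.25·t(F) + 0.2·t(A)
t(F) = 1 + 0.35·t(D) + 0.25·t(F) + 0.15·t(A)
t(A) = 1 + 0.25·t(D) + 0.15·t(F) + 0.25·t(A)
Solving: t(D) = 3.3511, t(F) = 3.5284, t(A) = 3.1560.
Expected steps from F to B: 3.5284.

3.5284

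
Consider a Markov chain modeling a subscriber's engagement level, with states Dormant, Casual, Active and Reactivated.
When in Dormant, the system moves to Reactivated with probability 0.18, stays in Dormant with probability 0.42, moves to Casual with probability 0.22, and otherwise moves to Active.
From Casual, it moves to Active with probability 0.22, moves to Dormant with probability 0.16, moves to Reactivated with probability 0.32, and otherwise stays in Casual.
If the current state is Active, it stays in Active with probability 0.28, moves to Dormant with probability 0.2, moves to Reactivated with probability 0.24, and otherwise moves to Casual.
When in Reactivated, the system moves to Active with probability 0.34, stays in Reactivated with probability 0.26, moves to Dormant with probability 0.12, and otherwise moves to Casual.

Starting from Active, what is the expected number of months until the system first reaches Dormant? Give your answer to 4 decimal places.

5.9839

Let t(s) be the expected number of months to first reach Dormant from state s, with t(Dormant) = 0. Conditioning on the first month:
t(Casual) = 1 + 0.3·t(Casual) + 0.22·t(Active) + 0.32·t(Reactivated)
t(Active) = 1 + 0.28·t(Casual) + 0.28·t(Active) + 0.24·t(Reactivated)
t(Reactivated) = 1 + 0.28·t(Casual) + 0.34·t(Active) + 0.26·t(Reactivated)
Solving: t(Casual) = 6.2681, t(Active) = 5.9839, t(Reactivated) = 6.4724.
Expected months from Active to Dormant: 5.9839.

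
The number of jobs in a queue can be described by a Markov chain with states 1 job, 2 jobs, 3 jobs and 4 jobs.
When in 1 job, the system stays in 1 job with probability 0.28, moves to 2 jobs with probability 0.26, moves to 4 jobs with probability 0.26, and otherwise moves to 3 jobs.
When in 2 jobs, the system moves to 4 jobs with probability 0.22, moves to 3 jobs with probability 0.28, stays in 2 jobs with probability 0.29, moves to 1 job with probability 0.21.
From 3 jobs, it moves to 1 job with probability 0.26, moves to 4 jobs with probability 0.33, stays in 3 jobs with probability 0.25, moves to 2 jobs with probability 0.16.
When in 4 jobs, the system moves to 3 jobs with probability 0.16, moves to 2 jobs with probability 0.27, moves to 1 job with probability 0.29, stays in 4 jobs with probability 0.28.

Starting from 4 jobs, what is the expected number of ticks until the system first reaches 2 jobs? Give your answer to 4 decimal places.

Let t(s) be the expected number of ticks to first reach 2 jobs from state s, with t(2 jobs) = 0. Conditioning on the first tick:
t(1 job) = 1 + 0.28·t(1 job) + 0.2·t(3 jobs) + 0.26·t(4 jobs)
t(3 jobs) = 1 + 0.26·t(1 job) + 0.25·t(3 jobs) + 0.33·t(4 jobs)
t(4 jobs) = 1 + 0.29·t(1 job) + 0.16·t(3 jobs) + 0.28·t(4 jobs)
Solving: t(1 job) = 4.1166, t(3 jobs) = 4.5455, t(4 jobs) = 4.0571.
Expected ticks from 4 jobs to 2 jobs: 4.0571.

4.0571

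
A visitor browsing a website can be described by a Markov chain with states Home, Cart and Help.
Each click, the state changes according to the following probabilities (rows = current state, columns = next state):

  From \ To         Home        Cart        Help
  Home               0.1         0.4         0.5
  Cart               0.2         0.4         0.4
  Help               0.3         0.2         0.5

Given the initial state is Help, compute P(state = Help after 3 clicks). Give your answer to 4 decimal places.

0.4700

Propagate the distribution vector 3 clicks from Help.
After 0 clicks: (0.0000, 0.0000, 1.0000)
After 1 click: (0.3000, 0.2000, 0.5000)
After 2 clicks: (0.2200, 0.3000, 0.4800)
After 3 clicks: (0.2260, 0.3040, 0.4700)
P(in Help after 3 clicks) = 0.4700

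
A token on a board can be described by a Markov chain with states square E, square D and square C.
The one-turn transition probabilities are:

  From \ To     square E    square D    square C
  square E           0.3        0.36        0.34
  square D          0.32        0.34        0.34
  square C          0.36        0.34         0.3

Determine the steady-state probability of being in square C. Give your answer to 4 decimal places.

Let the stationary distribution be π with π = πP and π_1 + π_2 + π_3 = 1.
π_1 = 0.3·π_1 + 0.32·π_2 + 0.36·π_3
π_2 = 0.36·π_1 + 0.34·π_2 + 0.34·π_3
Solving with the normalization constraint gives π = (0.3265, 0.3465, 0.3269).
So the stationary probability of square C is 0.3269.

0.3269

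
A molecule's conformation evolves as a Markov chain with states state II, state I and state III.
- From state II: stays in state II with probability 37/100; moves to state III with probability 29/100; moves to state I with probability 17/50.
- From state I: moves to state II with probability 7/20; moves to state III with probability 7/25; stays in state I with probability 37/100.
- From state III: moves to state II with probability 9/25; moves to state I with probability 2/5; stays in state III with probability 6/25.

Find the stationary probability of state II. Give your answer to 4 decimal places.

0.3599

Let the stationary distribution be π with π = πP and π_1 + π_2 + π_3 = 1.
π_1 = 0.37·π_1 + 0.35·π_2 + 0.36·π_3
π_2 = 0.34·π_1 + 0.37·π_2 + 0.4·π_3
Solving with the normalization constraint gives π = (0.3599, 0.3674, 0.2727).
So the stationary probability of state II is 0.3599.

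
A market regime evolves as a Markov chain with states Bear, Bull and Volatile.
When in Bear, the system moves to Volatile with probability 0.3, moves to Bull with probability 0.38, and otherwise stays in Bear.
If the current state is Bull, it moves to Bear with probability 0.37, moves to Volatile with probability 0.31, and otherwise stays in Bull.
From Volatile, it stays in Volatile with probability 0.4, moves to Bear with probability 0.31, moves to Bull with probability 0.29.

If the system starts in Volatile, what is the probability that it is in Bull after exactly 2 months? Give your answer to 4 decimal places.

0.3266

Sum over the intermediate state after 1 month:
P = P(Volatile→Bear)·P(Bear→Bull) + P(Volatile→Bull)·P(Bull→Bull) + P(Volatile→Volatile)·P(Volatile→Bull)
  = 0.31×0.38 + 0.29×0.32 + 0.4×0.29
  = 0.1178 + 0.0928 + 0.1160 = 0.3266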